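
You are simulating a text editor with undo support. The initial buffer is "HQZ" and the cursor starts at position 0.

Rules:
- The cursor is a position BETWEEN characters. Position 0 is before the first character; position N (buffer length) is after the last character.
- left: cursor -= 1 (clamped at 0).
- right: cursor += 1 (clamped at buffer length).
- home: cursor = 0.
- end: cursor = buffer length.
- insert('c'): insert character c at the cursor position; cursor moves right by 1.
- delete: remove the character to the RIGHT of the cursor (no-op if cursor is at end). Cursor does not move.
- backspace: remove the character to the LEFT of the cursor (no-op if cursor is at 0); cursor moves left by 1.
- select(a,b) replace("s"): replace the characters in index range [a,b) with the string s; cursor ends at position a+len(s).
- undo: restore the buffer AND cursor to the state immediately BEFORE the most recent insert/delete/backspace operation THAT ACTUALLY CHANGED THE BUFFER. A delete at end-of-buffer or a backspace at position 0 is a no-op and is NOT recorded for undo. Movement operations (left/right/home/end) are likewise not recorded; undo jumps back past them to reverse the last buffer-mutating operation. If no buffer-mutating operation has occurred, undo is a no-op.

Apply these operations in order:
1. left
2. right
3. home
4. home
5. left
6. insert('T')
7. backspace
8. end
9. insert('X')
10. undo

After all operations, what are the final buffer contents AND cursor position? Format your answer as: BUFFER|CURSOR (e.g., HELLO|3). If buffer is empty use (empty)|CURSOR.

After op 1 (left): buf='HQZ' cursor=0
After op 2 (right): buf='HQZ' cursor=1
After op 3 (home): buf='HQZ' cursor=0
After op 4 (home): buf='HQZ' cursor=0
After op 5 (left): buf='HQZ' cursor=0
After op 6 (insert('T')): buf='THQZ' cursor=1
After op 7 (backspace): buf='HQZ' cursor=0
After op 8 (end): buf='HQZ' cursor=3
After op 9 (insert('X')): buf='HQZX' cursor=4
After op 10 (undo): buf='HQZ' cursor=3

Answer: HQZ|3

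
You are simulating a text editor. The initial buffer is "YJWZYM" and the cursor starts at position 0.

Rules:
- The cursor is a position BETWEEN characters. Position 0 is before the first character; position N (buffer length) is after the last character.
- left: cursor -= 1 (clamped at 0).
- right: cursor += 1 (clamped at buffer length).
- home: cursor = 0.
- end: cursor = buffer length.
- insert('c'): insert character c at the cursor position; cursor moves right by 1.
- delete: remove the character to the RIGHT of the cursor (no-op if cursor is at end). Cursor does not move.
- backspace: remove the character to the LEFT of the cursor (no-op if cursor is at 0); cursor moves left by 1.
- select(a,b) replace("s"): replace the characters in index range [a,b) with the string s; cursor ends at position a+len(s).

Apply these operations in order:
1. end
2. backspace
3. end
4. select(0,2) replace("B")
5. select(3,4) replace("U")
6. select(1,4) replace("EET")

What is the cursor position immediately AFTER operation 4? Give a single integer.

Answer: 1

Derivation:
After op 1 (end): buf='YJWZYM' cursor=6
After op 2 (backspace): buf='YJWZY' cursor=5
After op 3 (end): buf='YJWZY' cursor=5
After op 4 (select(0,2) replace("B")): buf='BWZY' cursor=1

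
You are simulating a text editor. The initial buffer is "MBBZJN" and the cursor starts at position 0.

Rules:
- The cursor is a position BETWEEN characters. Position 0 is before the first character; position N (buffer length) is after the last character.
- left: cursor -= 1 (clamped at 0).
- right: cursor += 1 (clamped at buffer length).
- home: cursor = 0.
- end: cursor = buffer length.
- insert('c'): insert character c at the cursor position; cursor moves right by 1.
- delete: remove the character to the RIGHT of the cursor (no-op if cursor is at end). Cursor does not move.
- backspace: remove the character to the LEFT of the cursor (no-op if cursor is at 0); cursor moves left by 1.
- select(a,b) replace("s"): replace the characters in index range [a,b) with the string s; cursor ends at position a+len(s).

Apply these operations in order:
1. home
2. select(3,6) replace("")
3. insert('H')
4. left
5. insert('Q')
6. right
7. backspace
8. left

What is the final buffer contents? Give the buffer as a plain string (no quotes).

After op 1 (home): buf='MBBZJN' cursor=0
After op 2 (select(3,6) replace("")): buf='MBB' cursor=3
After op 3 (insert('H')): buf='MBBH' cursor=4
After op 4 (left): buf='MBBH' cursor=3
After op 5 (insert('Q')): buf='MBBQH' cursor=4
After op 6 (right): buf='MBBQH' cursor=5
After op 7 (backspace): buf='MBBQ' cursor=4
After op 8 (left): buf='MBBQ' cursor=3

Answer: MBBQ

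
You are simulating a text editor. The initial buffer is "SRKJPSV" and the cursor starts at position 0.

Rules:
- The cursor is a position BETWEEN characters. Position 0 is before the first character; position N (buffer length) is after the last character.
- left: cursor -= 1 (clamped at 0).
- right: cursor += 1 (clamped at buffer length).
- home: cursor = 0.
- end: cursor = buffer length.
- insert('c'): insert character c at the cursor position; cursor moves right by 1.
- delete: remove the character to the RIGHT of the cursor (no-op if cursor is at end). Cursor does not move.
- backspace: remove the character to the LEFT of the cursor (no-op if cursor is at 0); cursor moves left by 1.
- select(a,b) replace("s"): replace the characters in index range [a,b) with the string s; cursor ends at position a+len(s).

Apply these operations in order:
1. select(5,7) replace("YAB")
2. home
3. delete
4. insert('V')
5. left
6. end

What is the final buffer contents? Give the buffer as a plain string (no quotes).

Answer: VRKJPYAB

Derivation:
After op 1 (select(5,7) replace("YAB")): buf='SRKJPYAB' cursor=8
After op 2 (home): buf='SRKJPYAB' cursor=0
After op 3 (delete): buf='RKJPYAB' cursor=0
After op 4 (insert('V')): buf='VRKJPYAB' cursor=1
After op 5 (left): buf='VRKJPYAB' cursor=0
After op 6 (end): buf='VRKJPYAB' cursor=8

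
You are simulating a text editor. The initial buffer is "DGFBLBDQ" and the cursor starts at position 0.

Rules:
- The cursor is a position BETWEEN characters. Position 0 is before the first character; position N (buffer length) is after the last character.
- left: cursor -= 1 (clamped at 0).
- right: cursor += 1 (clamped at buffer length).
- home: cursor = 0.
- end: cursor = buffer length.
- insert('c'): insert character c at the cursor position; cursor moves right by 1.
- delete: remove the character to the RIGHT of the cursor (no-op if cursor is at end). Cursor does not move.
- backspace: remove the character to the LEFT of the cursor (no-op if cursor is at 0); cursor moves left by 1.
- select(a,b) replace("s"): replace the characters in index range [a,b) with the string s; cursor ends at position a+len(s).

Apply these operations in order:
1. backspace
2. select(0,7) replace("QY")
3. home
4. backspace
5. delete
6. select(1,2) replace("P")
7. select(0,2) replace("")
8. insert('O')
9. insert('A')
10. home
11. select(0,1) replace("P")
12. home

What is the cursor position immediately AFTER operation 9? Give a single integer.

After op 1 (backspace): buf='DGFBLBDQ' cursor=0
After op 2 (select(0,7) replace("QY")): buf='QYQ' cursor=2
After op 3 (home): buf='QYQ' cursor=0
After op 4 (backspace): buf='QYQ' cursor=0
After op 5 (delete): buf='YQ' cursor=0
After op 6 (select(1,2) replace("P")): buf='YP' cursor=2
After op 7 (select(0,2) replace("")): buf='(empty)' cursor=0
After op 8 (insert('O')): buf='O' cursor=1
After op 9 (insert('A')): buf='OA' cursor=2

Answer: 2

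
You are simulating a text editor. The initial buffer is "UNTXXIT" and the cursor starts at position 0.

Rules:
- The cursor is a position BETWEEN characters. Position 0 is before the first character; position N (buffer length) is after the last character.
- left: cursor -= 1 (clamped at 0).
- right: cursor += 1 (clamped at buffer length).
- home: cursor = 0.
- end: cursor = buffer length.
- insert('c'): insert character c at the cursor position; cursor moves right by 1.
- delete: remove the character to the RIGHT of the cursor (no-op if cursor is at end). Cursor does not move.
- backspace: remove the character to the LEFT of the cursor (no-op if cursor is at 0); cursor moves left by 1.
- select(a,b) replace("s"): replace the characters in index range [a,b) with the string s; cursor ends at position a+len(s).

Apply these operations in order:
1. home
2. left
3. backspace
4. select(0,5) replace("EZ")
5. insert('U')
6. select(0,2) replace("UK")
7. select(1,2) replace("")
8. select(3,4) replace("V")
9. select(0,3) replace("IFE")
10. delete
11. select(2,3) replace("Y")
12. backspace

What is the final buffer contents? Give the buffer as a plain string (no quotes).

Answer: IF

Derivation:
After op 1 (home): buf='UNTXXIT' cursor=0
After op 2 (left): buf='UNTXXIT' cursor=0
After op 3 (backspace): buf='UNTXXIT' cursor=0
After op 4 (select(0,5) replace("EZ")): buf='EZIT' cursor=2
After op 5 (insert('U')): buf='EZUIT' cursor=3
After op 6 (select(0,2) replace("UK")): buf='UKUIT' cursor=2
After op 7 (select(1,2) replace("")): buf='UUIT' cursor=1
After op 8 (select(3,4) replace("V")): buf='UUIV' cursor=4
After op 9 (select(0,3) replace("IFE")): buf='IFEV' cursor=3
After op 10 (delete): buf='IFE' cursor=3
After op 11 (select(2,3) replace("Y")): buf='IFY' cursor=3
After op 12 (backspace): buf='IF' cursor=2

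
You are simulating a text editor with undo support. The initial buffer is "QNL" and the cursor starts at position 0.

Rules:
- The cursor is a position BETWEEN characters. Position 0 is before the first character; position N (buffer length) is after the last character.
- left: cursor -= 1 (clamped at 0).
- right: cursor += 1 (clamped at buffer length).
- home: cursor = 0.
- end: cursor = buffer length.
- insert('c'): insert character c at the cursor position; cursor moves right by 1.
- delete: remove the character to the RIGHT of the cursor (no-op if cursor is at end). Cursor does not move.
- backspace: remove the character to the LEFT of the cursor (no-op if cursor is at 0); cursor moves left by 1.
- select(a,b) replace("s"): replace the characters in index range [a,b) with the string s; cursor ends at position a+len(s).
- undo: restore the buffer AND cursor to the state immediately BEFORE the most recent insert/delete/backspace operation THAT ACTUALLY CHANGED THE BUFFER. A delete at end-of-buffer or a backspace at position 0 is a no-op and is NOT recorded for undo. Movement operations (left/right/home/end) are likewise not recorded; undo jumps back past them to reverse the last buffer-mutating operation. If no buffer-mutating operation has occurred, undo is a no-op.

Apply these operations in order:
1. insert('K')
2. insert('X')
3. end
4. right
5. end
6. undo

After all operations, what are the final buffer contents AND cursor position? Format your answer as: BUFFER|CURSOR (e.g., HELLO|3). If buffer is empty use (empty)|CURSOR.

After op 1 (insert('K')): buf='KQNL' cursor=1
After op 2 (insert('X')): buf='KXQNL' cursor=2
After op 3 (end): buf='KXQNL' cursor=5
After op 4 (right): buf='KXQNL' cursor=5
After op 5 (end): buf='KXQNL' cursor=5
After op 6 (undo): buf='KQNL' cursor=1

Answer: KQNL|1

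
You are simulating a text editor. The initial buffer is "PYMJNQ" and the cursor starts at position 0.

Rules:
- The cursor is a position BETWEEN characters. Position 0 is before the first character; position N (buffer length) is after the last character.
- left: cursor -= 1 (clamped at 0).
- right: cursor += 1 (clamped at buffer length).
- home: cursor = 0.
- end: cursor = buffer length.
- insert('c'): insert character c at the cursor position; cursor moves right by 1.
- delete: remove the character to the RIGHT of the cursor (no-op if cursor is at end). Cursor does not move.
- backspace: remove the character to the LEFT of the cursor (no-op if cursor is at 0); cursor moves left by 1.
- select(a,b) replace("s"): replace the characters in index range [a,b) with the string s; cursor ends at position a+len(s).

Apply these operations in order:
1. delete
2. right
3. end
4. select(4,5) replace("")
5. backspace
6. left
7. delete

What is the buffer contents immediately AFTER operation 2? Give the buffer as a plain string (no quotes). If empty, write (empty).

Answer: YMJNQ

Derivation:
After op 1 (delete): buf='YMJNQ' cursor=0
After op 2 (right): buf='YMJNQ' cursor=1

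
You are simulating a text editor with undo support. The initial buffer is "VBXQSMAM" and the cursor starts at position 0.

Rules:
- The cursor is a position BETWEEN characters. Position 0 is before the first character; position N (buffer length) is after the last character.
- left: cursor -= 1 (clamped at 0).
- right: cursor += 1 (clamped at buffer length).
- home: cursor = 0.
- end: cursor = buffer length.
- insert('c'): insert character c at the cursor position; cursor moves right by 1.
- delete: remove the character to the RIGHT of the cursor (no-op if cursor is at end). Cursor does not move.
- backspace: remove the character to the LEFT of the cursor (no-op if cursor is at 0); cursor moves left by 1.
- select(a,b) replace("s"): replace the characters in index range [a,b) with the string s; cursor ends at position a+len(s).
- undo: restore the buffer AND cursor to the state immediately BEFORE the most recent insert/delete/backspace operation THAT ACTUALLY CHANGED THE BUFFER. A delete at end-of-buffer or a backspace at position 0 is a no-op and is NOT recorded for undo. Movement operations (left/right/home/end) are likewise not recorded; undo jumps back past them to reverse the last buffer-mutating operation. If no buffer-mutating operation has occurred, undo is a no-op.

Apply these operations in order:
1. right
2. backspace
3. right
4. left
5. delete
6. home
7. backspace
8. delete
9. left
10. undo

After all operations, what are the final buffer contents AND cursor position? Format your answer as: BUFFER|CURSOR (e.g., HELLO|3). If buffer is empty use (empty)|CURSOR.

After op 1 (right): buf='VBXQSMAM' cursor=1
After op 2 (backspace): buf='BXQSMAM' cursor=0
After op 3 (right): buf='BXQSMAM' cursor=1
After op 4 (left): buf='BXQSMAM' cursor=0
After op 5 (delete): buf='XQSMAM' cursor=0
After op 6 (home): buf='XQSMAM' cursor=0
After op 7 (backspace): buf='XQSMAM' cursor=0
After op 8 (delete): buf='QSMAM' cursor=0
After op 9 (left): buf='QSMAM' cursor=0
After op 10 (undo): buf='XQSMAM' cursor=0

Answer: XQSMAM|0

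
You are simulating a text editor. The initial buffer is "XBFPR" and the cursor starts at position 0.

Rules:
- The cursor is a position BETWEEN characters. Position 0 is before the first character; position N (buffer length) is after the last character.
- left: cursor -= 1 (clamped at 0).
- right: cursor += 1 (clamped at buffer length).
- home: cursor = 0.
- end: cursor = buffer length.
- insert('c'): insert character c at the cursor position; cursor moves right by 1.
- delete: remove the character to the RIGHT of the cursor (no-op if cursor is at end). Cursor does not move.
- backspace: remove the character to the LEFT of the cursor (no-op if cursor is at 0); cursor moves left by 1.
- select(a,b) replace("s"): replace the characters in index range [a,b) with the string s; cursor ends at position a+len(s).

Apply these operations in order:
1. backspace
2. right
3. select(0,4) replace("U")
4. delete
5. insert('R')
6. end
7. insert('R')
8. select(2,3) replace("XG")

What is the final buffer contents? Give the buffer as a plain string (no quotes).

After op 1 (backspace): buf='XBFPR' cursor=0
After op 2 (right): buf='XBFPR' cursor=1
After op 3 (select(0,4) replace("U")): buf='UR' cursor=1
After op 4 (delete): buf='U' cursor=1
After op 5 (insert('R')): buf='UR' cursor=2
After op 6 (end): buf='UR' cursor=2
After op 7 (insert('R')): buf='URR' cursor=3
After op 8 (select(2,3) replace("XG")): buf='URXG' cursor=4

Answer: URXG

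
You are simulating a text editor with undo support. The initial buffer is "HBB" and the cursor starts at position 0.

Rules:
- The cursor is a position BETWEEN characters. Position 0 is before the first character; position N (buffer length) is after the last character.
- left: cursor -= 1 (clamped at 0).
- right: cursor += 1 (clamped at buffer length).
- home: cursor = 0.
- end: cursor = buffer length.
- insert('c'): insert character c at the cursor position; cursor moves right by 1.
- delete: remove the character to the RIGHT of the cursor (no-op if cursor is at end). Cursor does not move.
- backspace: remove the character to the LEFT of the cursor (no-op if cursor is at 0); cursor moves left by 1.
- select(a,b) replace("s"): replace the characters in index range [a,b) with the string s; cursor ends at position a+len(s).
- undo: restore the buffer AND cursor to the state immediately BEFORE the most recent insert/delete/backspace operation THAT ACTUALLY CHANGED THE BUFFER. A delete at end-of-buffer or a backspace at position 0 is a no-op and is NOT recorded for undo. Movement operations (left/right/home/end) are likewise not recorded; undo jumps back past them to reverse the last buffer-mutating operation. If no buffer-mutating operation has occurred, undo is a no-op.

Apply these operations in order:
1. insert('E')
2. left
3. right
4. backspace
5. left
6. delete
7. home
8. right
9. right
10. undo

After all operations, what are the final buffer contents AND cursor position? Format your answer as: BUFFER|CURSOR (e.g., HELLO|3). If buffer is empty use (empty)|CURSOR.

Answer: HBB|0

Derivation:
After op 1 (insert('E')): buf='EHBB' cursor=1
After op 2 (left): buf='EHBB' cursor=0
After op 3 (right): buf='EHBB' cursor=1
After op 4 (backspace): buf='HBB' cursor=0
After op 5 (left): buf='HBB' cursor=0
After op 6 (delete): buf='BB' cursor=0
After op 7 (home): buf='BB' cursor=0
After op 8 (right): buf='BB' cursor=1
After op 9 (right): buf='BB' cursor=2
After op 10 (undo): buf='HBB' cursor=0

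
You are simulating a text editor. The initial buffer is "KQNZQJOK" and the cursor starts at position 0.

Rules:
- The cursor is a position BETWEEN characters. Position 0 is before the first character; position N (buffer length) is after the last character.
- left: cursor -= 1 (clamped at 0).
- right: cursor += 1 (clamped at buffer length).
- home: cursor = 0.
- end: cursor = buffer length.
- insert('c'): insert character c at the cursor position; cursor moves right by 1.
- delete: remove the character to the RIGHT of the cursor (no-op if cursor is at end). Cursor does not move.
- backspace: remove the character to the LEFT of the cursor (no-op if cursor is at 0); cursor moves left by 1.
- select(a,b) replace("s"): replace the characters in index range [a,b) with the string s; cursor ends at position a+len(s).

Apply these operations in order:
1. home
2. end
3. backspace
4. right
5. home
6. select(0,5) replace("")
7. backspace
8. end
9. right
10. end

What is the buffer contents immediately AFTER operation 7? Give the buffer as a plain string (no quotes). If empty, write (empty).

After op 1 (home): buf='KQNZQJOK' cursor=0
After op 2 (end): buf='KQNZQJOK' cursor=8
After op 3 (backspace): buf='KQNZQJO' cursor=7
After op 4 (right): buf='KQNZQJO' cursor=7
After op 5 (home): buf='KQNZQJO' cursor=0
After op 6 (select(0,5) replace("")): buf='JO' cursor=0
After op 7 (backspace): buf='JO' cursor=0

Answer: JO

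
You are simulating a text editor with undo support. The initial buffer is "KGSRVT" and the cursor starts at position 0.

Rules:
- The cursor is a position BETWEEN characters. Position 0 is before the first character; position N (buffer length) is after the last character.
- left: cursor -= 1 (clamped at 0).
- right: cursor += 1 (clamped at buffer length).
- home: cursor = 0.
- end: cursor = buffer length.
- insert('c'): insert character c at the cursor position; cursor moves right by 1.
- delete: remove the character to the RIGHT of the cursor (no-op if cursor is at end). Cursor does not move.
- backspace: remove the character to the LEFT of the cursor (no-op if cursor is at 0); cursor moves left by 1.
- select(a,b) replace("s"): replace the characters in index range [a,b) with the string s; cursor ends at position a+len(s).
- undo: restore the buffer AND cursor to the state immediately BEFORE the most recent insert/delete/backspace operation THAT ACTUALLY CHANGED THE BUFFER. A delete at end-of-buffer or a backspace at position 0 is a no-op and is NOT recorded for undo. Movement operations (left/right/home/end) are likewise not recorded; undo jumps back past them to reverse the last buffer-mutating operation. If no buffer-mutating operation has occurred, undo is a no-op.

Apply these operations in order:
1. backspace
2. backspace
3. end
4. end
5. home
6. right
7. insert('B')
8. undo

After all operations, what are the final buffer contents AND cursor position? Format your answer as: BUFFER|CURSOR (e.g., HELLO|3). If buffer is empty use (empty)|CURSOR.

After op 1 (backspace): buf='KGSRVT' cursor=0
After op 2 (backspace): buf='KGSRVT' cursor=0
After op 3 (end): buf='KGSRVT' cursor=6
After op 4 (end): buf='KGSRVT' cursor=6
After op 5 (home): buf='KGSRVT' cursor=0
After op 6 (right): buf='KGSRVT' cursor=1
After op 7 (insert('B')): buf='KBGSRVT' cursor=2
After op 8 (undo): buf='KGSRVT' cursor=1

Answer: KGSRVT|1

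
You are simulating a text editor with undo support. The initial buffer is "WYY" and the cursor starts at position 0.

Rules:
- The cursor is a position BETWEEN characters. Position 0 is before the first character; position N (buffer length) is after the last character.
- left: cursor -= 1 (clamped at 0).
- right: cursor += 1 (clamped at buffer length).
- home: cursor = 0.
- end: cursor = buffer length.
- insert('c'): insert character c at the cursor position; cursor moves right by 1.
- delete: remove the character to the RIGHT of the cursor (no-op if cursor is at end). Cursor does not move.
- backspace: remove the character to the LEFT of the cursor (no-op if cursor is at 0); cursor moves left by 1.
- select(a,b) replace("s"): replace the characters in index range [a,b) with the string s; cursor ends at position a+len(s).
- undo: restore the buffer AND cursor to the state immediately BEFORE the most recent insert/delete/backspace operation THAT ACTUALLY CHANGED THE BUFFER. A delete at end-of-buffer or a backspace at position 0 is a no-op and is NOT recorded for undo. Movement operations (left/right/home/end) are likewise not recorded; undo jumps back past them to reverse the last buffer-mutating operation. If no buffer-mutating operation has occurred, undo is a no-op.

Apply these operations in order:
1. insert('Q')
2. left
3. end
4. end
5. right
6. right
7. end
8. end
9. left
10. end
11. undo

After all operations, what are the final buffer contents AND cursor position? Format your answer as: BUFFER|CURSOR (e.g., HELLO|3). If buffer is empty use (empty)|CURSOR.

Answer: WYY|0

Derivation:
After op 1 (insert('Q')): buf='QWYY' cursor=1
After op 2 (left): buf='QWYY' cursor=0
After op 3 (end): buf='QWYY' cursor=4
After op 4 (end): buf='QWYY' cursor=4
After op 5 (right): buf='QWYY' cursor=4
After op 6 (right): buf='QWYY' cursor=4
After op 7 (end): buf='QWYY' cursor=4
After op 8 (end): buf='QWYY' cursor=4
After op 9 (left): buf='QWYY' cursor=3
After op 10 (end): buf='QWYY' cursor=4
After op 11 (undo): buf='WYY' cursor=0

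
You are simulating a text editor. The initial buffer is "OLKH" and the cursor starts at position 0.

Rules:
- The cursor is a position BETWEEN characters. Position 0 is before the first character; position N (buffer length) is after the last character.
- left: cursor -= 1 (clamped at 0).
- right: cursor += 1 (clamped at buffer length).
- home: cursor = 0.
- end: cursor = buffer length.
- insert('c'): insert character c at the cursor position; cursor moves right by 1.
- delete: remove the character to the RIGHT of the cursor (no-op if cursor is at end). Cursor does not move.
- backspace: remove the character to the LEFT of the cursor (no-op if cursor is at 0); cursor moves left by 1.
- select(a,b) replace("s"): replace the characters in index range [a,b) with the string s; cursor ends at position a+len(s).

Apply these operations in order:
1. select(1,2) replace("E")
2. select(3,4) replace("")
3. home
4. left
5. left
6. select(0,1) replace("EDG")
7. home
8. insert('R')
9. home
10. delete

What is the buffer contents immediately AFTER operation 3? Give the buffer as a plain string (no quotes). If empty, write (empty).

After op 1 (select(1,2) replace("E")): buf='OEKH' cursor=2
After op 2 (select(3,4) replace("")): buf='OEK' cursor=3
After op 3 (home): buf='OEK' cursor=0

Answer: OEK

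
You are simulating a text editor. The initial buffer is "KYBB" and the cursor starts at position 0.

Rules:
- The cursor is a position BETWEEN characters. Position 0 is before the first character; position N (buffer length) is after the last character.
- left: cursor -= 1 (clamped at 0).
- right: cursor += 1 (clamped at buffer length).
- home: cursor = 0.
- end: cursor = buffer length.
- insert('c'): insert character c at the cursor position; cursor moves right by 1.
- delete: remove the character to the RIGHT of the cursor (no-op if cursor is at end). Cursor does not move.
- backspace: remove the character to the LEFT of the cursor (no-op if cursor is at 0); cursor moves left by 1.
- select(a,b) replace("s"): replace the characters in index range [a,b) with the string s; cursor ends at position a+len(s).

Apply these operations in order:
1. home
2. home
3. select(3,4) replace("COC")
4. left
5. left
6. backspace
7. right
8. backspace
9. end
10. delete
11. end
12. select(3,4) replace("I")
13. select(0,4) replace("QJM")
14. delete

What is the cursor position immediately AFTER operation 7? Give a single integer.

Answer: 4

Derivation:
After op 1 (home): buf='KYBB' cursor=0
After op 2 (home): buf='KYBB' cursor=0
After op 3 (select(3,4) replace("COC")): buf='KYBCOC' cursor=6
After op 4 (left): buf='KYBCOC' cursor=5
After op 5 (left): buf='KYBCOC' cursor=4
After op 6 (backspace): buf='KYBOC' cursor=3
After op 7 (right): buf='KYBOC' cursor=4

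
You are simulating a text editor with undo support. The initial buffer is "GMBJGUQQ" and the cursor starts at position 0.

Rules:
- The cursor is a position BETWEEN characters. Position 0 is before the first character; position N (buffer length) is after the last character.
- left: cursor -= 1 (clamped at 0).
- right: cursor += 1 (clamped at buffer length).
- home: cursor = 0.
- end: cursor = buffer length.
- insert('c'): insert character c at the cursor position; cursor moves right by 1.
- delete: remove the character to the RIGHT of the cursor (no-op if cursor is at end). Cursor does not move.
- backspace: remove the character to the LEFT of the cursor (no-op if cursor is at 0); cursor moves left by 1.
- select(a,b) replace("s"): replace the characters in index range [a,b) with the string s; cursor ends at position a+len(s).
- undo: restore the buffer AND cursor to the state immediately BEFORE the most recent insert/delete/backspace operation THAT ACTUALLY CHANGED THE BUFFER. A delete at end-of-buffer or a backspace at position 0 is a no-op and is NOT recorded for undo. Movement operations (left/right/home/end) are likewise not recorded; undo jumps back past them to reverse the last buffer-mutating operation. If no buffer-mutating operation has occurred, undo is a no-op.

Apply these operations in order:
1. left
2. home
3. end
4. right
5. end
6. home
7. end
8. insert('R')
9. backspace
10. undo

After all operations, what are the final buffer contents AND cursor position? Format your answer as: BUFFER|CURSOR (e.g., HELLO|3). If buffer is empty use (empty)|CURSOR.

Answer: GMBJGUQQR|9

Derivation:
After op 1 (left): buf='GMBJGUQQ' cursor=0
After op 2 (home): buf='GMBJGUQQ' cursor=0
After op 3 (end): buf='GMBJGUQQ' cursor=8
After op 4 (right): buf='GMBJGUQQ' cursor=8
After op 5 (end): buf='GMBJGUQQ' cursor=8
After op 6 (home): buf='GMBJGUQQ' cursor=0
After op 7 (end): buf='GMBJGUQQ' cursor=8
After op 8 (insert('R')): buf='GMBJGUQQR' cursor=9
After op 9 (backspace): buf='GMBJGUQQ' cursor=8
After op 10 (undo): buf='GMBJGUQQR' cursor=9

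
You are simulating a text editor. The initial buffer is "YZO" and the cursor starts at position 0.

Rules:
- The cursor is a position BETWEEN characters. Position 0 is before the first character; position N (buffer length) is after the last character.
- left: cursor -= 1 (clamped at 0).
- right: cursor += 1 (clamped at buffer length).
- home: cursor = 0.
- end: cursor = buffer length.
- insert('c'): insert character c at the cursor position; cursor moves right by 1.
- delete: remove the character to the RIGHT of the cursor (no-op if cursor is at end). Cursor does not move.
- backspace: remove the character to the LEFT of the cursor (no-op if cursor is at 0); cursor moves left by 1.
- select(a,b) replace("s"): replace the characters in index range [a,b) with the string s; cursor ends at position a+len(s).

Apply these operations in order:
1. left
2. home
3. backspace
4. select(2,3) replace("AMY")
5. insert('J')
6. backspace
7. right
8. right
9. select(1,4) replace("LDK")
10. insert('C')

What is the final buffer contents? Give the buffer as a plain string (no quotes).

Answer: YLDKCY

Derivation:
After op 1 (left): buf='YZO' cursor=0
After op 2 (home): buf='YZO' cursor=0
After op 3 (backspace): buf='YZO' cursor=0
After op 4 (select(2,3) replace("AMY")): buf='YZAMY' cursor=5
After op 5 (insert('J')): buf='YZAMYJ' cursor=6
After op 6 (backspace): buf='YZAMY' cursor=5
After op 7 (right): buf='YZAMY' cursor=5
After op 8 (right): buf='YZAMY' cursor=5
After op 9 (select(1,4) replace("LDK")): buf='YLDKY' cursor=4
After op 10 (insert('C')): buf='YLDKCY' cursor=5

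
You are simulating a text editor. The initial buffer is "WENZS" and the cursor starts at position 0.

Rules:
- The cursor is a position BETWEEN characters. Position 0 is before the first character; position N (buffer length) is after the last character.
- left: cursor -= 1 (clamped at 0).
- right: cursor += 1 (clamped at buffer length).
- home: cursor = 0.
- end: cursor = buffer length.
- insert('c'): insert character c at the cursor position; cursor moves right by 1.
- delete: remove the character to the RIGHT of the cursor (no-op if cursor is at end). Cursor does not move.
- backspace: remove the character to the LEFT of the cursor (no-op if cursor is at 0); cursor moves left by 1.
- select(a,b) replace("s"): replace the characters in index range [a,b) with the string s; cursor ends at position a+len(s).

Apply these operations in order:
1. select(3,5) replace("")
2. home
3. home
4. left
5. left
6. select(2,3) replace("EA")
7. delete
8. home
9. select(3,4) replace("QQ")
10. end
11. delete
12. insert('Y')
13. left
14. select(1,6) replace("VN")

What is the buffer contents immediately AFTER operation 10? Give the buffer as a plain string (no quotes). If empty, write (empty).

After op 1 (select(3,5) replace("")): buf='WEN' cursor=3
After op 2 (home): buf='WEN' cursor=0
After op 3 (home): buf='WEN' cursor=0
After op 4 (left): buf='WEN' cursor=0
After op 5 (left): buf='WEN' cursor=0
After op 6 (select(2,3) replace("EA")): buf='WEEA' cursor=4
After op 7 (delete): buf='WEEA' cursor=4
After op 8 (home): buf='WEEA' cursor=0
After op 9 (select(3,4) replace("QQ")): buf='WEEQQ' cursor=5
After op 10 (end): buf='WEEQQ' cursor=5

Answer: WEEQQ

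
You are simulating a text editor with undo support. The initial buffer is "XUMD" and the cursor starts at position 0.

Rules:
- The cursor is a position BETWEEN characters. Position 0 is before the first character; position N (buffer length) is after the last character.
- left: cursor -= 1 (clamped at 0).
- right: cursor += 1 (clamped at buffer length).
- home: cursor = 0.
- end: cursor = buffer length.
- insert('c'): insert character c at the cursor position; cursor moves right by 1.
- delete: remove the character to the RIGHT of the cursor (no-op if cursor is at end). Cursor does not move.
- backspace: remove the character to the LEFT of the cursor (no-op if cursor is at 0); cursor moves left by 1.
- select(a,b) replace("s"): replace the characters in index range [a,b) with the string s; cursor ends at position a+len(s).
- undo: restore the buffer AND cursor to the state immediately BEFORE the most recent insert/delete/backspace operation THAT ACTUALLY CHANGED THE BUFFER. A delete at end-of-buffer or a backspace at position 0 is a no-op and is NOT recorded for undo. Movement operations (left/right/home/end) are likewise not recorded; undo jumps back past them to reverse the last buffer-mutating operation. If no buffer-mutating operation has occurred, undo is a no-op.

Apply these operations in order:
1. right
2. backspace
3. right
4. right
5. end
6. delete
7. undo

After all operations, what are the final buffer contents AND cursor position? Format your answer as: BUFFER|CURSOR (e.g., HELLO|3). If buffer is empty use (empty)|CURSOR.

Answer: XUMD|1

Derivation:
After op 1 (right): buf='XUMD' cursor=1
After op 2 (backspace): buf='UMD' cursor=0
After op 3 (right): buf='UMD' cursor=1
After op 4 (right): buf='UMD' cursor=2
After op 5 (end): buf='UMD' cursor=3
After op 6 (delete): buf='UMD' cursor=3
After op 7 (undo): buf='XUMD' cursor=1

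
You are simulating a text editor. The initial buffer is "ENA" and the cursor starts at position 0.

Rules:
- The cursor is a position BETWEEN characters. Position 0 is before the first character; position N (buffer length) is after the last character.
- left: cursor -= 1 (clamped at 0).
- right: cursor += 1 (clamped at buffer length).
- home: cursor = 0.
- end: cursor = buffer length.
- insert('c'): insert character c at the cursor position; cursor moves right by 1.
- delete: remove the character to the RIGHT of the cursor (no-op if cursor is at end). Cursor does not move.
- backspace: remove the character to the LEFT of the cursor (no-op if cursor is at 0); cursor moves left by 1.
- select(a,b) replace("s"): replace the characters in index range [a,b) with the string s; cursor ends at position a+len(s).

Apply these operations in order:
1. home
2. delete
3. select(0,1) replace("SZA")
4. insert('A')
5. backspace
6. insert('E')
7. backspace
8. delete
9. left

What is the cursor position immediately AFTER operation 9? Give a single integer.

After op 1 (home): buf='ENA' cursor=0
After op 2 (delete): buf='NA' cursor=0
After op 3 (select(0,1) replace("SZA")): buf='SZAA' cursor=3
After op 4 (insert('A')): buf='SZAAA' cursor=4
After op 5 (backspace): buf='SZAA' cursor=3
After op 6 (insert('E')): buf='SZAEA' cursor=4
After op 7 (backspace): buf='SZAA' cursor=3
After op 8 (delete): buf='SZA' cursor=3
After op 9 (left): buf='SZA' cursor=2

Answer: 2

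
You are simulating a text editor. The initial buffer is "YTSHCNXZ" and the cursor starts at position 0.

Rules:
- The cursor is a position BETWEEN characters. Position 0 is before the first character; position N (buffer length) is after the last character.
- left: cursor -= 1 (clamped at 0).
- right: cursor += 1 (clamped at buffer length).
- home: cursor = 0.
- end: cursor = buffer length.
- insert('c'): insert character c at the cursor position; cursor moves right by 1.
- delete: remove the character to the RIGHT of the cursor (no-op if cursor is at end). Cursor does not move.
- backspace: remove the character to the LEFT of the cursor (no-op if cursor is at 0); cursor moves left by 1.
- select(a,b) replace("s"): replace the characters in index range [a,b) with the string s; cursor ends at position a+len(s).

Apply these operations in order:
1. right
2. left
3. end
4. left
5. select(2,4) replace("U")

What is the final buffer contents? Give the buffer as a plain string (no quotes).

After op 1 (right): buf='YTSHCNXZ' cursor=1
After op 2 (left): buf='YTSHCNXZ' cursor=0
After op 3 (end): buf='YTSHCNXZ' cursor=8
After op 4 (left): buf='YTSHCNXZ' cursor=7
After op 5 (select(2,4) replace("U")): buf='YTUCNXZ' cursor=3

Answer: YTUCNXZ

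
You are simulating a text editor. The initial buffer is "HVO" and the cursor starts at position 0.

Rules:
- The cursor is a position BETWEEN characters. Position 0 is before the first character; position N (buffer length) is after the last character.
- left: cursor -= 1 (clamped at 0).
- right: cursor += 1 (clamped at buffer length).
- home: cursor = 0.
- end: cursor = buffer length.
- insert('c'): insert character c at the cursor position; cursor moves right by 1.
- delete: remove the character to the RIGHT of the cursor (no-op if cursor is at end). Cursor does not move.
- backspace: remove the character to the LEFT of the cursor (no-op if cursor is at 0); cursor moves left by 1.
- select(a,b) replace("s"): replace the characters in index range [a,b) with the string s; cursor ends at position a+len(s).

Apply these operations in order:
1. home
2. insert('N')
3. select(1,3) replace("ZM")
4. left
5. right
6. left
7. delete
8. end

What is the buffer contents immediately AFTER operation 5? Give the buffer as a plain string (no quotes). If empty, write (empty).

After op 1 (home): buf='HVO' cursor=0
After op 2 (insert('N')): buf='NHVO' cursor=1
After op 3 (select(1,3) replace("ZM")): buf='NZMO' cursor=3
After op 4 (left): buf='NZMO' cursor=2
After op 5 (right): buf='NZMO' cursor=3

Answer: NZMO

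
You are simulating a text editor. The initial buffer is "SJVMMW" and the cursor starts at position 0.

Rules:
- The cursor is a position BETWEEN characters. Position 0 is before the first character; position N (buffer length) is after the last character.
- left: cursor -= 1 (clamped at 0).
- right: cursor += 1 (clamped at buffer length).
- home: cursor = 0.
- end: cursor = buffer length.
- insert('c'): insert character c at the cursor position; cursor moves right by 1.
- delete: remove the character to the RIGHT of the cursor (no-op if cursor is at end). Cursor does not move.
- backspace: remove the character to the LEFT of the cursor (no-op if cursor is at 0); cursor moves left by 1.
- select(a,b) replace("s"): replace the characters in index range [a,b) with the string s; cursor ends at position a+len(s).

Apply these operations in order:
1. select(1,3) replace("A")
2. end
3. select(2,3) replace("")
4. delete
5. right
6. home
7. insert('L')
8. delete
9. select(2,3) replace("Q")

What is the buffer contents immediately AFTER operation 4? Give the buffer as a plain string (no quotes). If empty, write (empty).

After op 1 (select(1,3) replace("A")): buf='SAMMW' cursor=2
After op 2 (end): buf='SAMMW' cursor=5
After op 3 (select(2,3) replace("")): buf='SAMW' cursor=2
After op 4 (delete): buf='SAW' cursor=2

Answer: SAW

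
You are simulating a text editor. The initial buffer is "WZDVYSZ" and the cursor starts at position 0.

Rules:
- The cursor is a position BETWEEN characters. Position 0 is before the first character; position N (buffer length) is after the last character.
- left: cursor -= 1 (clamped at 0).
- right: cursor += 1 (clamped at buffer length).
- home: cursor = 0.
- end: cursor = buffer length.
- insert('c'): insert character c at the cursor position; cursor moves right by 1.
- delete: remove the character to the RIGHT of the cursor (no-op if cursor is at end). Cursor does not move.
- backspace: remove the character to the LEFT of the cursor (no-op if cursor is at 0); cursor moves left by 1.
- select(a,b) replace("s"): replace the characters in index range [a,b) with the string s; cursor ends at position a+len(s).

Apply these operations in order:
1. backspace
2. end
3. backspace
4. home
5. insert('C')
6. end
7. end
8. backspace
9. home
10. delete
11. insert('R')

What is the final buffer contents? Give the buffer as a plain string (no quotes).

Answer: RWZDVY

Derivation:
After op 1 (backspace): buf='WZDVYSZ' cursor=0
After op 2 (end): buf='WZDVYSZ' cursor=7
After op 3 (backspace): buf='WZDVYS' cursor=6
After op 4 (home): buf='WZDVYS' cursor=0
After op 5 (insert('C')): buf='CWZDVYS' cursor=1
After op 6 (end): buf='CWZDVYS' cursor=7
After op 7 (end): buf='CWZDVYS' cursor=7
After op 8 (backspace): buf='CWZDVY' cursor=6
After op 9 (home): buf='CWZDVY' cursor=0
After op 10 (delete): buf='WZDVY' cursor=0
After op 11 (insert('R')): buf='RWZDVY' cursor=1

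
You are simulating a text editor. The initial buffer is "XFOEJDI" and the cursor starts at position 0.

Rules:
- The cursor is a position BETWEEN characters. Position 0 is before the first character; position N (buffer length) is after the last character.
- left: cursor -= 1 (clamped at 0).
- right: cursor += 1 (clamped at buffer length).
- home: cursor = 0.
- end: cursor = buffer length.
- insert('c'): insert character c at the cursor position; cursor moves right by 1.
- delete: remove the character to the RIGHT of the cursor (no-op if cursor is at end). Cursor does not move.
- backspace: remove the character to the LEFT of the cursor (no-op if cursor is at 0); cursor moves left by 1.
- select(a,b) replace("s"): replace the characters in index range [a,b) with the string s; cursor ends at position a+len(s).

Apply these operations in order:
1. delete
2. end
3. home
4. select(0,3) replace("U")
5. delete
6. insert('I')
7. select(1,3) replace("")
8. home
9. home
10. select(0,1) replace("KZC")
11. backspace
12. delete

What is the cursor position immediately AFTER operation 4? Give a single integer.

Answer: 1

Derivation:
After op 1 (delete): buf='FOEJDI' cursor=0
After op 2 (end): buf='FOEJDI' cursor=6
After op 3 (home): buf='FOEJDI' cursor=0
After op 4 (select(0,3) replace("U")): buf='UJDI' cursor=1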